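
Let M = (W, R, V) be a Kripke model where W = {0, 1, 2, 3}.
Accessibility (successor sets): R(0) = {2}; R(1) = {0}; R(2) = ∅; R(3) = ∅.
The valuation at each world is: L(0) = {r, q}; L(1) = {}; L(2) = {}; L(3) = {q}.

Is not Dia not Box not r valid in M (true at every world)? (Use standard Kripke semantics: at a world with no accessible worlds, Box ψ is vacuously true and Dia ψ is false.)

Recall that Box ψ holds at a world iff ψ holds at every accessible world, and Dia ψ holds iff ψ holds at some accessible world.
Let φ = not Dia not Box not r. Evaluate φ at each world:
  0 (successors {2}): φ is true.
  1 (successors {0}): φ is true.
  2 (successors ∅): φ is true.
  3 (successors ∅): φ is true.
For instance, at 1:
  At 1: Dia not Box not r is false, so not Dia not Box not r is true.
    At 1: Dia not Box not r requires not Box not r at some successor in {0}.
      At 0: not Box not r is false.
    So Dia not Box not r is false at 1.

Yes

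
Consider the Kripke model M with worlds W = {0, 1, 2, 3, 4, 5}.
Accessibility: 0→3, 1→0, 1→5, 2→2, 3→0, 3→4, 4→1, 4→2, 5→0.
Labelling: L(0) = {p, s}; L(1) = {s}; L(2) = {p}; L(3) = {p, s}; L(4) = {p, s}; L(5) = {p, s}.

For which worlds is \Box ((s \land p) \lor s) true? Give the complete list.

0, 1, 3, 5

Let φ = \Box ((s \land p) \lor s). Evaluate φ at each world:
  0 (successors {3}): φ is true.
  1 (successors {0, 5}): φ is true.
  2 (successors {2}): φ is false.
  3 (successors {0, 4}): φ is true.
  4 (successors {1, 2}): φ is false.
  5 (successors {0}): φ is true.
For instance, at 3:
  At 3: \Box ((s \land p) \lor s) requires (s \land p) \lor s at every successor {0, 4}.
    At 0: (s \land p) \lor s is true.
    At 4: (s \land p) \lor s is true.
  So \Box ((s \land p) \lor s) is true at 3.
Satisfying worlds: {0, 1, 3, 5}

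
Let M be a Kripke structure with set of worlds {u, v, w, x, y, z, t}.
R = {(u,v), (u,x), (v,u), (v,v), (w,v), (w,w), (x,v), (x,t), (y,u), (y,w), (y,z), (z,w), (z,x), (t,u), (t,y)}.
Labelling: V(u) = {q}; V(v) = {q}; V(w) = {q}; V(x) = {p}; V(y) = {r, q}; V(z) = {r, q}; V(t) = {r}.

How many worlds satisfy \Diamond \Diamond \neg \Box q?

6

Recall that \Box ψ holds at a world iff ψ holds at every accessible world, and \Diamond ψ holds iff ψ holds at some accessible world.
Let φ = \Diamond \Diamond \neg \Box q. Evaluate φ at each world:
  u (successors {v, x}): φ is true.
  v (successors {u, v}): φ is true.
  w (successors {v, w}): φ is true.
  x (successors {v, t}): φ is true.
  y (successors {u, w, z}): φ is true.
  z (successors {w, x}): φ is false.
  t (successors {u, y}): φ is true.
For instance, at w:
  At w: \Diamond \Diamond \neg \Box q requires \Diamond \neg \Box q at some successor in {v, w}.
    \Diamond \neg \Box q holds at v, so \Diamond \Diamond \neg \Box q is true at w.
      At v: \Diamond \neg \Box q requires \neg \Box q at some successor in {u, v}.
        \neg \Box q holds at u, so \Diamond \neg \Box q is true at v.
Satisfying worlds: {u, v, w, x, y, t}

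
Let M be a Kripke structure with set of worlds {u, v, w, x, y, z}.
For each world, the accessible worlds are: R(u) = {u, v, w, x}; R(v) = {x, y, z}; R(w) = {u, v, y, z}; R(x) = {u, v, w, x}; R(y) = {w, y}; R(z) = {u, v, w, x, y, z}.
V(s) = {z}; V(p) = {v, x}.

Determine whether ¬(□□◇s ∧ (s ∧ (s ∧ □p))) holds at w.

At w: □□◇s ∧ (s ∧ (s ∧ □p)) is false, so ¬(□□◇s ∧ (s ∧ (s ∧ □p))) is true.
  At w: □□◇s is false, s ∧ (s ∧ □p) is false, so □□◇s ∧ (s ∧ (s ∧ □p)) is false.
    At w: □□◇s requires □◇s at every successor {u, v, y, z}.
      □◇s fails at u, so □□◇s is false at w.
    At w: s is false, s ∧ □p is false, so s ∧ (s ∧ □p) is false.
      At w: s is false, □p is false, so s ∧ □p is false.

Yes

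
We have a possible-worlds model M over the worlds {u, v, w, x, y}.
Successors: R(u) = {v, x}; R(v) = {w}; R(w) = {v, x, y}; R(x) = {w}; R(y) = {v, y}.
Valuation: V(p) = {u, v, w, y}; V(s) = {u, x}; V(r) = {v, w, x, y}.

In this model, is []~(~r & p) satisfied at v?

At v: []~(~r & p) requires ~(~r & p) at every successor {w}.
  At w: ~(~r & p) is true.
So []~(~r & p) is true at v.

Yes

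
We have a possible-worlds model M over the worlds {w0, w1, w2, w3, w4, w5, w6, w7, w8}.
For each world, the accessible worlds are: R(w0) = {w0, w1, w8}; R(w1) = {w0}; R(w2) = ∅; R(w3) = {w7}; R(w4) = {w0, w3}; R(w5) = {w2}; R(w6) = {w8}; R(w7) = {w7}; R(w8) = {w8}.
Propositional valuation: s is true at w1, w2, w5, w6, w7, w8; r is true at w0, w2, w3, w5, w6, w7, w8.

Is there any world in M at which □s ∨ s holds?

Yes

Let φ = □s ∨ s. Evaluate φ at each world:
  w0 (successors {w0, w1, w8}): φ is false.
  w1 (successors {w0}): φ is true.
  w2 (successors ∅): φ is true.
  w3 (successors {w7}): φ is true.
  w4 (successors {w0, w3}): φ is false.
  w5 (successors {w2}): φ is true.
  w6 (successors {w8}): φ is true.
  w7 (successors {w7}): φ is true.
  w8 (successors {w8}): φ is true.
Detail at w1 (witness):
  At w1: □s is false, s is true, so □s ∨ s is true.
    At w1: □s requires s at every successor {w0}.
      s fails at w0, so □s is false at w1.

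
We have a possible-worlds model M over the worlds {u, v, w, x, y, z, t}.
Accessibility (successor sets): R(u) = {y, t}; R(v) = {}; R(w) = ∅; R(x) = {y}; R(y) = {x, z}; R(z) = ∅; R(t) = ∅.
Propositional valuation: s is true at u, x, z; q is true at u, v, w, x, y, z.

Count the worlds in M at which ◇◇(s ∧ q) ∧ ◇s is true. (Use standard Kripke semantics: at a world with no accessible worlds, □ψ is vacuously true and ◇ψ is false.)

0

Recall that ◇ψ holds at a world iff ψ holds at some accessible world.
Let φ = ◇◇(s ∧ q) ∧ ◇s. Evaluate φ at each world:
  u (successors {y, t}): φ is false.
  v (successors ∅): φ is false.
  w (successors ∅): φ is false.
  x (successors {y}): φ is false.
  y (successors {x, z}): φ is false.
  z (successors ∅): φ is false.
  t (successors ∅): φ is false.
For instance, at x:
  At x: ◇◇(s ∧ q) is true, ◇s is false, so ◇◇(s ∧ q) ∧ ◇s is false.
    At x: ◇◇(s ∧ q) requires ◇(s ∧ q) at some successor in {y}.
      ◇(s ∧ q) holds at y, so ◇◇(s ∧ q) is true at x.
    At x: ◇s requires s at some successor in {y}.
      At y: s is false.
    So ◇s is false at x.
Satisfying worlds: none.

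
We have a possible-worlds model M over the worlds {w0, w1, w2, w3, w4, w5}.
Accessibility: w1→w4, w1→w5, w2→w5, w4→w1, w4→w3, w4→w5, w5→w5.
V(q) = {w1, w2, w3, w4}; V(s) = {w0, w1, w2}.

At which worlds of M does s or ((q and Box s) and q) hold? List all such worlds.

w0, w1, w2, w3

Recall that Box ψ holds at a world iff ψ holds at every accessible world, and Dia ψ holds iff ψ holds at some accessible world.
Let φ = s or ((q and Box s) and q). Evaluate φ at each world:
  w0 (successors ∅): φ is true.
  w1 (successors {w4, w5}): φ is true.
  w2 (successors {w5}): φ is true.
  w3 (successors ∅): φ is true.
  w4 (successors {w1, w3, w5}): φ is false.
  w5 (successors {w5}): φ is false.
For instance, at w2:
  At w2: s is true, (q and Box s) and q is false, so s or ((q and Box s) and q) is true.
    At w2: q and Box s is false, q is true, so (q and Box s) and q is false.
      At w2: q is true, Box s is false, so q and Box s is false.
Satisfying worlds: {w0, w1, w2, w3}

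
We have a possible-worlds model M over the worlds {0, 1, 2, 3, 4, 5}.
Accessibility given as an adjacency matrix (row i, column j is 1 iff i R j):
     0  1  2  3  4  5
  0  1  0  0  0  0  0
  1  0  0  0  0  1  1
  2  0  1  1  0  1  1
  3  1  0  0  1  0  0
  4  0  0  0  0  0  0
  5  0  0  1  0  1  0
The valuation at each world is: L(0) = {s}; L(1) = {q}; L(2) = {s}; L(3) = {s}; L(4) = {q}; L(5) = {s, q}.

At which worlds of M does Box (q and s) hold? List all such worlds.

Let φ = Box (q and s). Evaluate φ at each world:
  0 (successors {0}): φ is false.
  1 (successors {4, 5}): φ is false.
  2 (successors {1, 2, 4, 5}): φ is false.
  3 (successors {0, 3}): φ is false.
  4 (successors ∅): φ is true.
  5 (successors {2, 4}): φ is false.
For instance, at 3:
  At 3: Box (q and s) requires q and s at every successor {0, 3}.
    q and s fails at 0, so Box (q and s) is false at 3.
Satisfying worlds: {4}

4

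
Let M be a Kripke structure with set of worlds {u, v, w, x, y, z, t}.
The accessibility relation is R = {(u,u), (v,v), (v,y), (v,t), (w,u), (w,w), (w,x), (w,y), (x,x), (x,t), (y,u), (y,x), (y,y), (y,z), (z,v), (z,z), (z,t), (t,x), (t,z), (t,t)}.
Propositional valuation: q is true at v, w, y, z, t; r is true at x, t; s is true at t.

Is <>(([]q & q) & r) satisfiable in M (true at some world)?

No

Let φ = <>(([]q & q) & r). Evaluate φ at each world:
  u (successors {u}): φ is false.
  v (successors {v, y, t}): φ is false.
  w (successors {u, w, x, y}): φ is false.
  x (successors {x, t}): φ is false.
  y (successors {u, x, y, z}): φ is false.
  z (successors {v, z, t}): φ is false.
  t (successors {x, z, t}): φ is false.
For instance, at t:
  At t: <>(([]q & q) & r) requires ([]q & q) & r at some successor in {x, z, t}.
    At x: ([]q & q) & r is false.
    At z: ([]q & q) & r is false.
    At t: ([]q & q) & r is false.
  So <>(([]q & q) & r) is false at t.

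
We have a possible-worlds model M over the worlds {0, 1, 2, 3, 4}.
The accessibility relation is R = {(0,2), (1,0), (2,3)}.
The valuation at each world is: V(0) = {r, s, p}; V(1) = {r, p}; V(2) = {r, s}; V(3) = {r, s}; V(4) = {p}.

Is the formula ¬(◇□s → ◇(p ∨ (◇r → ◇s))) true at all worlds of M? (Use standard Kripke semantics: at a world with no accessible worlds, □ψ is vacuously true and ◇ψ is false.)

No

Let φ = ¬(◇□s → ◇(p ∨ (◇r → ◇s))). Evaluate φ at each world:
  0 (successors {2}): φ is false.
  1 (successors {0}): φ is false.
  2 (successors {3}): φ is false.
  3 (successors ∅): φ is false.
  4 (successors ∅): φ is false.
Detail at 0 (counterexample):
  At 0: ◇□s → ◇(p ∨ (◇r → ◇s)) is true, so ¬(◇□s → ◇(p ∨ (◇r → ◇s))) is false.
    At 0: ◇□s is true, ◇(p ∨ (◇r → ◇s)) is true, so ◇□s → ◇(p ∨ (◇r → ◇s)) is true.
      At 0: ◇□s requires □s at some successor in {2}.
        □s holds at 2, so ◇□s is true at 0.
      At 0: ◇(p ∨ (◇r → ◇s)) requires p ∨ (◇r → ◇s) at some successor in {2}.
        p ∨ (◇r → ◇s) holds at 2, so ◇(p ∨ (◇r → ◇s)) is true at 0.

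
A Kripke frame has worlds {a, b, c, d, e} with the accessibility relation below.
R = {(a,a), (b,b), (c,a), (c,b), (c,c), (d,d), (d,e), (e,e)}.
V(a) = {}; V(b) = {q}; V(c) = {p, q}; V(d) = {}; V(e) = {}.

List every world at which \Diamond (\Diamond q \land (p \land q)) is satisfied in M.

c

Let φ = \Diamond (\Diamond q \land (p \land q)). Evaluate φ at each world:
  a (successors {a}): φ is false.
  b (successors {b}): φ is false.
  c (successors {a, b, c}): φ is true.
  d (successors {d, e}): φ is false.
  e (successors {e}): φ is false.
For instance, at e:
  At e: \Diamond (\Diamond q \land (p \land q)) requires \Diamond q \land (p \land q) at some successor in {e}.
    At e: \Diamond q \land (p \land q) is false.
  So \Diamond (\Diamond q \land (p \land q)) is false at e.
Satisfying worlds: {c}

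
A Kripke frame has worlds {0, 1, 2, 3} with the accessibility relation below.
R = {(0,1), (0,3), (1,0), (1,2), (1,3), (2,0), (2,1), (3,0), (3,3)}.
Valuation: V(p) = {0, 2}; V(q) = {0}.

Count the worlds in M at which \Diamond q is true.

3

Let φ = \Diamond q. Evaluate φ at each world:
  0 (successors {1, 3}): φ is false.
  1 (successors {0, 2, 3}): φ is true.
  2 (successors {0, 1}): φ is true.
  3 (successors {0, 3}): φ is true.
For instance, at 0:
  At 0: \Diamond q requires q at some successor in {1, 3}.
    At 1: q is false.
    At 3: q is false.
  So \Diamond q is false at 0.
Satisfying worlds: {1, 2, 3}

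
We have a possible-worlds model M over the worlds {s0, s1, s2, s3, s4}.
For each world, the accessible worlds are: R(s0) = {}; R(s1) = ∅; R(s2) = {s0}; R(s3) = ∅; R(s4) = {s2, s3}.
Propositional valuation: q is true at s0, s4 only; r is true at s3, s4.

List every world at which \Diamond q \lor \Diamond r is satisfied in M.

Recall that \Diamond ψ holds at a world iff ψ holds at some accessible world.
Let φ = \Diamond q \lor \Diamond r. Evaluate φ at each world:
  s0 (successors ∅): φ is false.
  s1 (successors ∅): φ is false.
  s2 (successors {s0}): φ is true.
  s3 (successors ∅): φ is false.
  s4 (successors {s2, s3}): φ is true.
For instance, at s4:
  At s4: \Diamond q is false, \Diamond r is true, so \Diamond q \lor \Diamond r is true.
    At s4: \Diamond q requires q at some successor in {s2, s3}.
      At s2: q is false.
      At s3: q is false.
    So \Diamond q is false at s4.
    At s4: \Diamond r requires r at some successor in {s2, s3}.
      r holds at s3, so \Diamond r is true at s4.
Satisfying worlds: {s2, s4}

s2, s4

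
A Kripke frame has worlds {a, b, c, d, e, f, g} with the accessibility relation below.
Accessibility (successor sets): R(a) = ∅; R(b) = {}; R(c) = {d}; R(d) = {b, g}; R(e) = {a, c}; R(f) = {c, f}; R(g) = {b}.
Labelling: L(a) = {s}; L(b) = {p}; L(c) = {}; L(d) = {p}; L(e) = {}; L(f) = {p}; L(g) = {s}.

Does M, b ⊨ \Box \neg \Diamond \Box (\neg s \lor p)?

Yes

At b: no accessible worlds, so \Box \neg \Diamond \Box (\neg s \lor p) holds vacuously.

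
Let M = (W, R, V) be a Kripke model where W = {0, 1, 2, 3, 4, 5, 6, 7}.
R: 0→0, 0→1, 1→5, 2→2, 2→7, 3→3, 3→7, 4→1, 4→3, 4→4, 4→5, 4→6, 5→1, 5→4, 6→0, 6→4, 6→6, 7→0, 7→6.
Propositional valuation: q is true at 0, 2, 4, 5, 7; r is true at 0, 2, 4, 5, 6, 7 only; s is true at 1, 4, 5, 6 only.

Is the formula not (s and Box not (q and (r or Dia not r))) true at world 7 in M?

Recall that Box ψ holds at a world iff ψ holds at every accessible world, and Dia ψ holds iff ψ holds at some accessible world.
At 7: s and Box not (q and (r or Dia not r)) is false, so not (s and Box not (q and (r or Dia not r))) is true.
  At 7: s is false, Box not (q and (r or Dia not r)) is false, so s and Box not (q and (r or Dia not r)) is false.
    At 7: Box not (q and (r or Dia not r)) requires not (q and (r or Dia not r)) at every successor {0, 6}.
      not (q and (r or Dia not r)) fails at 0, so Box not (q and (r or Dia not r)) is false at 7.

Yes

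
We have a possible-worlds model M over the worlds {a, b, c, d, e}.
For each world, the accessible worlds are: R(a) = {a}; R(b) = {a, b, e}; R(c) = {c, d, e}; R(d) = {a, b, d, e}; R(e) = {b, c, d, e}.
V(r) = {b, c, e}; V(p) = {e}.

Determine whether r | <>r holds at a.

At a: r is false, <>r is false, so r | <>r is false.
  At a: <>r requires r at some successor in {a}.
    At a: r is false.
  So <>r is false at a.

No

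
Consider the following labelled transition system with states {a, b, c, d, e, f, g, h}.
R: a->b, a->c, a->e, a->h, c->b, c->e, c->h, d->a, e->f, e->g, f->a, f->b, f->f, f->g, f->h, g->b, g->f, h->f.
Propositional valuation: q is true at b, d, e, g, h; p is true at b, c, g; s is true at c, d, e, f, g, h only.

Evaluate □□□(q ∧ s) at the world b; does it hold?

Yes

At b: no accessible worlds, so □□□(q ∧ s) holds vacuously.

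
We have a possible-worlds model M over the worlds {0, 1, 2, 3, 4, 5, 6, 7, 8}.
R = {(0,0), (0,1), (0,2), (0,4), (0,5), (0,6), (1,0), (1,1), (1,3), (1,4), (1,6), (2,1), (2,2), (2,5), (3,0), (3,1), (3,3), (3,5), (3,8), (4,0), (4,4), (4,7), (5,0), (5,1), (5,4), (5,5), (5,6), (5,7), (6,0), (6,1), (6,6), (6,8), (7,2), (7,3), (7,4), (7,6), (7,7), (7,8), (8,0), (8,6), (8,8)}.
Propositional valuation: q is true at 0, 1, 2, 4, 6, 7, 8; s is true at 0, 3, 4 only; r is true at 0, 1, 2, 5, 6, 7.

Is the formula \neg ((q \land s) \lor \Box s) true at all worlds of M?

No

Recall that \Box ψ holds at a world iff ψ holds at every accessible world, and \Diamond ψ holds iff ψ holds at some accessible world.
Let φ = \neg ((q \land s) \lor \Box s). Evaluate φ at each world:
  0 (successors {0, 1, 2, 4, 5, 6}): φ is false.
  1 (successors {0, 1, 3, 4, 6}): φ is true.
  2 (successors {1, 2, 5}): φ is true.
  3 (successors {0, 1, 3, 5, 8}): φ is true.
  4 (successors {0, 4, 7}): φ is false.
  5 (successors {0, 1, 4, 5, 6, 7}): φ is true.
  6 (successors {0, 1, 6, 8}): φ is true.
  7 (successors {2, 3, 4, 6, 7, 8}): φ is true.
  8 (successors {0, 6, 8}): φ is true.
Detail at 0 (counterexample):
  At 0: (q \land s) \lor \Box s is true, so \neg ((q \land s) \lor \Box s) is false.
    At 0: q \land s is true, \Box s is false, so (q \land s) \lor \Box s is true.
      At 0: \Box s requires s at every successor {0, 1, 2, 4, 5, 6}.
        s fails at 1, so \Box s is false at 0.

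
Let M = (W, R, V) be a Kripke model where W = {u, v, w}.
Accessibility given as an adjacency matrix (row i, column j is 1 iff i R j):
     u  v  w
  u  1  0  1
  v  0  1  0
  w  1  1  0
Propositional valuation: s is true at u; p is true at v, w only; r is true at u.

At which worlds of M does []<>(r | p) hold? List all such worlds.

u, v, w

Recall that []ψ holds at a world iff ψ holds at every accessible world, and <>ψ holds iff ψ holds at some accessible world.
Let φ = []<>(r | p). Evaluate φ at each world:
  u (successors {u, w}): φ is true.
  v (successors {v}): φ is true.
  w (successors {u, v}): φ is true.
For instance, at v:
  At v: []<>(r | p) requires <>(r | p) at every successor {v}.
      At v: <>(r | p) requires r | p at some successor in {v}.
        r | p holds at v, so <>(r | p) is true at v.
  So []<>(r | p) is true at v.
Satisfying worlds: {u, v, w}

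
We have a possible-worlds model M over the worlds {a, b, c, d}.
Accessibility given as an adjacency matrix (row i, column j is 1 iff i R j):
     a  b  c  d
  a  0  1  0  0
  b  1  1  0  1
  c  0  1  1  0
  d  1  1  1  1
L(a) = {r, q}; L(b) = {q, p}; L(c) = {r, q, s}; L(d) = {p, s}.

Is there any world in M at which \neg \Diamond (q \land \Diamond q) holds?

No

Let φ = \neg \Diamond (q \land \Diamond q). Evaluate φ at each world:
  a (successors {b}): φ is false.
  b (successors {a, b, d}): φ is false.
  c (successors {b, c}): φ is false.
  d (successors {a, b, c, d}): φ is false.
For instance, at a:
  At a: \Diamond (q \land \Diamond q) is true, so \neg \Diamond (q \land \Diamond q) is false.
    At a: \Diamond (q \land \Diamond q) requires q \land \Diamond q at some successor in {b}.
      q \land \Diamond q holds at b, so \Diamond (q \land \Diamond q) is true at a.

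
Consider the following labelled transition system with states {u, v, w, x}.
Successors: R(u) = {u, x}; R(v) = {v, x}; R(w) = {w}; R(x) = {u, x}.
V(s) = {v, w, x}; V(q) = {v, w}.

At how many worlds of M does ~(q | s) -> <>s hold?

Let φ = ~(q | s) -> <>s. Evaluate φ at each world:
  u (successors {u, x}): φ is true.
  v (successors {v, x}): φ is true.
  w (successors {w}): φ is true.
  x (successors {u, x}): φ is true.
For instance, at u:
  At u: ~(q | s) is true, <>s is true, so ~(q | s) -> <>s is true.
    At u: <>s requires s at some successor in {u, x}.
      s holds at x, so <>s is true at u.
Satisfying worlds: {u, v, w, x}

4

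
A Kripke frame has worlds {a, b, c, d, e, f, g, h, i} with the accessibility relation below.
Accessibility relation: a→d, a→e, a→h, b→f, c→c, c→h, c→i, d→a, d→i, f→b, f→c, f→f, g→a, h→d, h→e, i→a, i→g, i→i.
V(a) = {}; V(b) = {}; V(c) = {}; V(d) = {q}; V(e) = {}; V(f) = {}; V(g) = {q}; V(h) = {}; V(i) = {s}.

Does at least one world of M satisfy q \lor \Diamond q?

Let φ = q \lor \Diamond q. Evaluate φ at each world:
  a (successors {d, e, h}): φ is true.
  b (successors {f}): φ is false.
  c (successors {c, h, i}): φ is false.
  d (successors {a, i}): φ is true.
  e (successors ∅): φ is false.
  f (successors {b, c, f}): φ is false.
  g (successors {a}): φ is true.
  h (successors {d, e}): φ is true.
  i (successors {a, g, i}): φ is true.
Detail at a (witness):
  At a: q is false, \Diamond q is true, so q \lor \Diamond q is true.
    At a: \Diamond q requires q at some successor in {d, e, h}.
      q holds at d, so \Diamond q is true at a.

Yes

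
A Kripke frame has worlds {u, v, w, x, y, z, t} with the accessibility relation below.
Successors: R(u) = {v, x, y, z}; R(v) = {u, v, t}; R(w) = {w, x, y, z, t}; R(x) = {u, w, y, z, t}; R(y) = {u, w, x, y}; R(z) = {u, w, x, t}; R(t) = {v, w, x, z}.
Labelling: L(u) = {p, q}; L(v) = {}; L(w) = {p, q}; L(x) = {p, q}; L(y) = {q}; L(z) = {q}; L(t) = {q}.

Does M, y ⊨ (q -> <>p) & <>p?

At y: q -> <>p is true, <>p is true, so (q -> <>p) & <>p is true.
  At y: q is true, <>p is true, so q -> <>p is true.
    At y: <>p requires p at some successor in {u, w, x, y}.
      p holds at u, so <>p is true at y.
  At y: <>p requires p at some successor in {u, w, x, y}.
    p holds at u, so <>p is true at y.

Yes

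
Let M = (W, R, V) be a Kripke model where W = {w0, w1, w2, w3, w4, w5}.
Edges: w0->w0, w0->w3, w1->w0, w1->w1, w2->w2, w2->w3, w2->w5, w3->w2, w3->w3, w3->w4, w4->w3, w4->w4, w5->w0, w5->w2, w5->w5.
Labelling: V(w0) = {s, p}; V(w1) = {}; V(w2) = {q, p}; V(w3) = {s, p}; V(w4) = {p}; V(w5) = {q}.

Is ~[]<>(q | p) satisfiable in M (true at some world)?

No

Recall that []ψ holds at a world iff ψ holds at every accessible world, and <>ψ holds iff ψ holds at some accessible world.
Let φ = ~[]<>(q | p). Evaluate φ at each world:
  w0 (successors {w0, w3}): φ is false.
  w1 (successors {w0, w1}): φ is false.
  w2 (successors {w2, w3, w5}): φ is false.
  w3 (successors {w2, w3, w4}): φ is false.
  w4 (successors {w3, w4}): φ is false.
  w5 (successors {w0, w2, w5}): φ is false.
For instance, at w1:
  At w1: []<>(q | p) is true, so ~[]<>(q | p) is false.
    At w1: []<>(q | p) requires <>(q | p) at every successor {w0, w1}.
      At w0: <>(q | p) is true.
      At w1: <>(q | p) is true.
    So []<>(q | p) is true at w1.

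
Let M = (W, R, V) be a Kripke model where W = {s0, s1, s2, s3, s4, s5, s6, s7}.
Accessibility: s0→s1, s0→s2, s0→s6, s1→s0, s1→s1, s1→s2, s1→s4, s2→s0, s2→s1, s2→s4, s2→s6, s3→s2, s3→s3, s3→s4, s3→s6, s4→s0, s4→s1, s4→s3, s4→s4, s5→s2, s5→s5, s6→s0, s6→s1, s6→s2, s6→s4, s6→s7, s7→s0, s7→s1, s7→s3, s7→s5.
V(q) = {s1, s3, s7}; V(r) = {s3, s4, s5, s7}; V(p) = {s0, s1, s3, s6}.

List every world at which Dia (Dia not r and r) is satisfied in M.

s1, s2, s3, s4, s5, s6, s7

Let φ = Dia (Dia not r and r). Evaluate φ at each world:
  s0 (successors {s1, s2, s6}): φ is false.
  s1 (successors {s0, s1, s2, s4}): φ is true.
  s2 (successors {s0, s1, s4, s6}): φ is true.
  s3 (successors {s2, s3, s4, s6}): φ is true.
  s4 (successors {s0, s1, s3, s4}): φ is true.
  s5 (successors {s2, s5}): φ is true.
  s6 (successors {s0, s1, s2, s4, s7}): φ is true.
  s7 (successors {s0, s1, s3, s5}): φ is true.
For instance, at s1:
  At s1: Dia (Dia not r and r) requires Dia not r and r at some successor in {s0, s1, s2, s4}.
    Dia not r and r holds at s4, so Dia (Dia not r and r) is true at s1.
      At s4: Dia not r is true, r is true, so Dia not r and r is true.
Satisfying worlds: {s1, s2, s3, s4, s5, s6, s7}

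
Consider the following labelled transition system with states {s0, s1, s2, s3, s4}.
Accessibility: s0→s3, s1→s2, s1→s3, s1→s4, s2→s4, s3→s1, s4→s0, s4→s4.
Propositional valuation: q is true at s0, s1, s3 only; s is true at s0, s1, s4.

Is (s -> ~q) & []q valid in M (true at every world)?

No

Recall that []ψ holds at a world iff ψ holds at every accessible world, and <>ψ holds iff ψ holds at some accessible world.
Let φ = (s -> ~q) & []q. Evaluate φ at each world:
  s0 (successors {s3}): φ is false.
  s1 (successors {s2, s3, s4}): φ is false.
  s2 (successors {s4}): φ is false.
  s3 (successors {s1}): φ is true.
  s4 (successors {s0, s4}): φ is false.
Detail at s0 (counterexample):
  At s0: s -> ~q is false, []q is true, so (s -> ~q) & []q is false.
    At s0: []q requires q at every successor {s3}.
      At s3: q is true.
    So []q is true at s0.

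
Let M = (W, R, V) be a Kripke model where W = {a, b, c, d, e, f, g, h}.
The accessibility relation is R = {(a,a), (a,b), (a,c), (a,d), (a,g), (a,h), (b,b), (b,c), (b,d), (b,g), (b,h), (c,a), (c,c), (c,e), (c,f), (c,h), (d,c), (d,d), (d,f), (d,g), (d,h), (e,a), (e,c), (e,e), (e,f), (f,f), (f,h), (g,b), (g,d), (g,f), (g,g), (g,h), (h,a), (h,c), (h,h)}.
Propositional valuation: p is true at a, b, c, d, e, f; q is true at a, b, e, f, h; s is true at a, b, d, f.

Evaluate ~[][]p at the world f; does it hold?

Yes

At f: [][]p is false, so ~[][]p is true.
  At f: [][]p requires []p at every successor {f, h}.
    []p fails at f, so [][]p is false at f.
      At f: []p requires p at every successor {f, h}.
        p fails at h, so []p is false at f.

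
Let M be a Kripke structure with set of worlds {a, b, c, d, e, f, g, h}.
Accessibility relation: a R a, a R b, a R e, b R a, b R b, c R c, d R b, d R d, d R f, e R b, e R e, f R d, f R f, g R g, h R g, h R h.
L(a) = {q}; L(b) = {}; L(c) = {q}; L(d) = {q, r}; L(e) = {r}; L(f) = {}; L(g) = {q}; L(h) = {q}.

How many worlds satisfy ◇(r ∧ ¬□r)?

4

Let φ = ◇(r ∧ ¬□r). Evaluate φ at each world:
  a (successors {a, b, e}): φ is true.
  b (successors {a, b}): φ is false.
  c (successors {c}): φ is false.
  d (successors {b, d, f}): φ is true.
  e (successors {b, e}): φ is true.
  f (successors {d, f}): φ is true.
  g (successors {g}): φ is false.
  h (successors {g, h}): φ is false.
For instance, at e:
  At e: ◇(r ∧ ¬□r) requires r ∧ ¬□r at some successor in {b, e}.
    r ∧ ¬□r holds at e, so ◇(r ∧ ¬□r) is true at e.
      At e: r is true, ¬□r is true, so r ∧ ¬□r is true.
Satisfying worlds: {a, d, e, f}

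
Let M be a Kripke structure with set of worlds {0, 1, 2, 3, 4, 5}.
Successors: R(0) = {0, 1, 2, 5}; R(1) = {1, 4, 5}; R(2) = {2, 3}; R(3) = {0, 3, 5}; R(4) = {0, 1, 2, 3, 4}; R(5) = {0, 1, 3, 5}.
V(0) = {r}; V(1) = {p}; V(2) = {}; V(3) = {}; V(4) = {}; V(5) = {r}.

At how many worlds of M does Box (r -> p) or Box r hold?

1

Recall that Box ψ holds at a world iff ψ holds at every accessible world, and Dia ψ holds iff ψ holds at some accessible world.
Let φ = Box (r -> p) or Box r. Evaluate φ at each world:
  0 (successors {0, 1, 2, 5}): φ is false.
  1 (successors {1, 4, 5}): φ is false.
  2 (successors {2, 3}): φ is true.
  3 (successors {0, 3, 5}): φ is false.
  4 (successors {0, 1, 2, 3, 4}): φ is false.
  5 (successors {0, 1, 3, 5}): φ is false.
For instance, at 4:
  At 4: Box (r -> p) is false, Box r is false, so Box (r -> p) or Box r is false.
    At 4: Box (r -> p) requires r -> p at every successor {0, 1, 2, 3, 4}.
      r -> p fails at 0, so Box (r -> p) is false at 4.
    At 4: Box r requires r at every successor {0, 1, 2, 3, 4}.
      r fails at 1, so Box r is false at 4.
Satisfying worlds: {2}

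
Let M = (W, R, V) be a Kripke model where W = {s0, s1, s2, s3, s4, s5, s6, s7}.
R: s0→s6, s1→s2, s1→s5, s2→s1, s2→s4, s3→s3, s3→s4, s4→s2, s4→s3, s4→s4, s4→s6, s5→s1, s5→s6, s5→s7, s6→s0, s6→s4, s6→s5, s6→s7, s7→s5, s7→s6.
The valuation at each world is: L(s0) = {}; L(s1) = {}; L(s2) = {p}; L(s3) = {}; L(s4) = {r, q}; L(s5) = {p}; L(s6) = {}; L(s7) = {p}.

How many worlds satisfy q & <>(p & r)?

Let φ = q & <>(p & r). Evaluate φ at each world:
  s0 (successors {s6}): φ is false.
  s1 (successors {s2, s5}): φ is false.
  s2 (successors {s1, s4}): φ is false.
  s3 (successors {s3, s4}): φ is false.
  s4 (successors {s2, s3, s4, s6}): φ is false.
  s5 (successors {s1, s6, s7}): φ is false.
  s6 (successors {s0, s4, s5, s7}): φ is false.
  s7 (successors {s5, s6}): φ is false.
For instance, at s4:
  At s4: q is true, <>(p & r) is false, so q & <>(p & r) is false.
    At s4: <>(p & r) requires p & r at some successor in {s2, s3, s4, s6}.
      At s2: p & r is false.
      At s3: p & r is false.
      At s4: p & r is false.
      At s6: p & r is false.
    So <>(p & r) is false at s4.
Satisfying worlds: none.

0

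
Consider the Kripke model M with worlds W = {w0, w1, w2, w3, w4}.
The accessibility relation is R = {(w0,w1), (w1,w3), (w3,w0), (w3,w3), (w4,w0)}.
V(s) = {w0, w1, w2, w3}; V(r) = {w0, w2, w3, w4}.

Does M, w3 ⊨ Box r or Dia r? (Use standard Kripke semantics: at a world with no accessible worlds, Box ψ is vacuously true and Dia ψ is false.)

At w3: Box r is true, Dia r is true, so Box r or Dia r is true.
  At w3: Box r requires r at every successor {w0, w3}.
    At w0: r is true.
    At w3: r is true.
  So Box r is true at w3.
  At w3: Dia r requires r at some successor in {w0, w3}.
    r holds at w0, so Dia r is true at w3.

Yes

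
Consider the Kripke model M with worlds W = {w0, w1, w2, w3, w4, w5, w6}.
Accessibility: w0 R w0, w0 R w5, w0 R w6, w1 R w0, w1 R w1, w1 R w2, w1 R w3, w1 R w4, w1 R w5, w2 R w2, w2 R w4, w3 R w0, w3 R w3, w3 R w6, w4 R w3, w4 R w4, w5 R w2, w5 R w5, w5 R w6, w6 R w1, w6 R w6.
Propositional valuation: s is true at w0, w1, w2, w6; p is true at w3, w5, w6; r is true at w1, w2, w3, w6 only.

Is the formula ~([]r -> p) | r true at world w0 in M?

At w0: ~([]r -> p) is false, r is false, so ~([]r -> p) | r is false.
  At w0: []r -> p is true, so ~([]r -> p) is false.
    At w0: []r is false, p is false, so []r -> p is true.
      At w0: []r requires r at every successor {w0, w5, w6}.
        r fails at w0, so []r is false at w0.

No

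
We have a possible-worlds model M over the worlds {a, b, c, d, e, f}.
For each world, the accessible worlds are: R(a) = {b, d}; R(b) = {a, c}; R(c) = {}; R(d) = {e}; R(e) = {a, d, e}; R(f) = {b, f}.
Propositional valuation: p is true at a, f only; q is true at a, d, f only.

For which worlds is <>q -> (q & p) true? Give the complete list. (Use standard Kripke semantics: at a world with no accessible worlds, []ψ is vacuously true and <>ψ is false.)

a, c, d, f

Let φ = <>q -> (q & p). Evaluate φ at each world:
  a (successors {b, d}): φ is true.
  b (successors {a, c}): φ is false.
  c (successors ∅): φ is true.
  d (successors {e}): φ is true.
  e (successors {a, d, e}): φ is false.
  f (successors {b, f}): φ is true.
For instance, at a:
  At a: <>q is true, q & p is true, so <>q -> (q & p) is true.
    At a: <>q requires q at some successor in {b, d}.
      q holds at d, so <>q is true at a.
Satisfying worlds: {a, c, d, f}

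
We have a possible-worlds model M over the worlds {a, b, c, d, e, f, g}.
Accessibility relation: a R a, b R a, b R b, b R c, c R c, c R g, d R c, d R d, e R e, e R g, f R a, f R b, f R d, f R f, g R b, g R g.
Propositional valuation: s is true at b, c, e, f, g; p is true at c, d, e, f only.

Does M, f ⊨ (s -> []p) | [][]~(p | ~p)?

No

Recall that []ψ holds at a world iff ψ holds at every accessible world, and <>ψ holds iff ψ holds at some accessible world.
At f: s -> []p is false, [][]~(p | ~p) is false, so (s -> []p) | [][]~(p | ~p) is false.
  At f: s is true, []p is false, so s -> []p is false.
    At f: []p requires p at every successor {a, b, d, f}.
      p fails at a, so []p is false at f.
  At f: [][]~(p | ~p) requires []~(p | ~p) at every successor {a, b, d, f}.
    []~(p | ~p) fails at a, so [][]~(p | ~p) is false at f.
      At a: []~(p | ~p) requires ~(p | ~p) at every successor {a}.
        ~(p | ~p) fails at a, so []~(p | ~p) is false at a.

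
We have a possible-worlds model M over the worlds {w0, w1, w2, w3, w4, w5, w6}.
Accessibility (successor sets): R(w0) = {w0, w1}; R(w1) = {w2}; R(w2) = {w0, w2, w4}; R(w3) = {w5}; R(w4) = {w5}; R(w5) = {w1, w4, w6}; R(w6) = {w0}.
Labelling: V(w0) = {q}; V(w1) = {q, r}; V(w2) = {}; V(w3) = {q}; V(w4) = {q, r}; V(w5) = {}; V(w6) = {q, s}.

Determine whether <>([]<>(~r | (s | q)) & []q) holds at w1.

Recall that []ψ holds at a world iff ψ holds at every accessible world, and <>ψ holds iff ψ holds at some accessible world.
At w1: <>([]<>(~r | (s | q)) & []q) requires []<>(~r | (s | q)) & []q at some successor in {w2}.
  At w2: []<>(~r | (s | q)) & []q is false.
So <>([]<>(~r | (s | q)) & []q) is false at w1.

No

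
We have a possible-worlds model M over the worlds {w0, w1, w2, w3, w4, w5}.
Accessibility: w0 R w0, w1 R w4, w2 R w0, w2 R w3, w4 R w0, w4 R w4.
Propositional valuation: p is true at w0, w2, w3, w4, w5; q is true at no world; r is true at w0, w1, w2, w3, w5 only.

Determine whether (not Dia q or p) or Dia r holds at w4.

Yes

Recall that Dia ψ holds at a world iff ψ holds at some accessible world.
At w4: not Dia q or p is true, Dia r is true, so (not Dia q or p) or Dia r is true.
  At w4: not Dia q is true, p is true, so not Dia q or p is true.
    At w4: Dia q is false, so not Dia q is true.
      At w4: Dia q requires q at some successor in {w0, w4}.
        At w0: q is false.
        At w4: q is false.
      So Dia q is false at w4.
  At w4: Dia r requires r at some successor in {w0, w4}.
    r holds at w0, so Dia r is true at w4.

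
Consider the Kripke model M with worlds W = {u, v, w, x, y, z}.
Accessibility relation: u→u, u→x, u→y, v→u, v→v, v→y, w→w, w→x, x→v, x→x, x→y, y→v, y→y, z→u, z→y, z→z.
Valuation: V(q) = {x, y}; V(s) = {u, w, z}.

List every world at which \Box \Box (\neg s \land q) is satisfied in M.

none

Recall that \Box ψ holds at a world iff ψ holds at every accessible world, and \Diamond ψ holds iff ψ holds at some accessible world.
Let φ = \Box \Box (\neg s \land q). Evaluate φ at each world:
  u (successors {u, x, y}): φ is false.
  v (successors {u, v, y}): φ is false.
  w (successors {w, x}): φ is false.
  x (successors {v, x, y}): φ is false.
  y (successors {v, y}): φ is false.
  z (successors {u, y, z}): φ is false.
For instance, at y:
  At y: \Box \Box (\neg s \land q) requires \Box (\neg s \land q) at every successor {v, y}.
    \Box (\neg s \land q) fails at v, so \Box \Box (\neg s \land q) is false at y.
      At v: \Box (\neg s \land q) requires \neg s \land q at every successor {u, v, y}.
        \neg s \land q fails at u, so \Box (\neg s \land q) is false at v.
Satisfying worlds: none.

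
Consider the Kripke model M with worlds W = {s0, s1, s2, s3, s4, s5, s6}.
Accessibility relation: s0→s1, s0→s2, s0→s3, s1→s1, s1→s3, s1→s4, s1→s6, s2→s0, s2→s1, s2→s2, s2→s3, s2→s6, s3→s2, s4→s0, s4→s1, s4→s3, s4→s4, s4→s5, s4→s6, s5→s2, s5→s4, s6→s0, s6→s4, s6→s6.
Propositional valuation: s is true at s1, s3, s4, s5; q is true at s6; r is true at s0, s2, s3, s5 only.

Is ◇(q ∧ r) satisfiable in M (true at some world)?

Let φ = ◇(q ∧ r). Evaluate φ at each world:
  s0 (successors {s1, s2, s3}): φ is false.
  s1 (successors {s1, s3, s4, s6}): φ is false.
  s2 (successors {s0, s1, s2, s3, s6}): φ is false.
  s3 (successors {s2}): φ is false.
  s4 (successors {s0, s1, s3, s4, s5, s6}): φ is false.
  s5 (successors {s2, s4}): φ is false.
  s6 (successors {s0, s4, s6}): φ is false.
For instance, at s5:
  At s5: ◇(q ∧ r) requires q ∧ r at some successor in {s2, s4}.
    At s2: q ∧ r is false.
    At s4: q ∧ r is false.
  So ◇(q ∧ r) is false at s5.

No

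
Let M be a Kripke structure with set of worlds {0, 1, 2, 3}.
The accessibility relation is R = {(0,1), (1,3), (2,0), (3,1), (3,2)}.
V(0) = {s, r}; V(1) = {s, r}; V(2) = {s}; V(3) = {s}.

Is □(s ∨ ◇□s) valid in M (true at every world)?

Let φ = □(s ∨ ◇□s). Evaluate φ at each world:
  0 (successors {1}): φ is true.
  1 (successors {3}): φ is true.
  2 (successors {0}): φ is true.
  3 (successors {1, 2}): φ is true.
For instance, at 1:
  At 1: □(s ∨ ◇□s) requires s ∨ ◇□s at every successor {3}.
      At 3: s is true, ◇□s is true, so s ∨ ◇□s is true.
  So □(s ∨ ◇□s) is true at 1.

Yes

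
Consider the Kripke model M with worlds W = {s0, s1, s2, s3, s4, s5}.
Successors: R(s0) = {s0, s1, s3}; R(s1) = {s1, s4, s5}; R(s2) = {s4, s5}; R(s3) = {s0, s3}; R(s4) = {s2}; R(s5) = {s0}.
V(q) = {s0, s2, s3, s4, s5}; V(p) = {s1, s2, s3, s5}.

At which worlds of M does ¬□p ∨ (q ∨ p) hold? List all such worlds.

s0, s1, s2, s3, s4, s5

Let φ = ¬□p ∨ (q ∨ p). Evaluate φ at each world:
  s0 (successors {s0, s1, s3}): φ is true.
  s1 (successors {s1, s4, s5}): φ is true.
  s2 (successors {s4, s5}): φ is true.
  s3 (successors {s0, s3}): φ is true.
  s4 (successors {s2}): φ is true.
  s5 (successors {s0}): φ is true.
For instance, at s1:
  At s1: ¬□p is true, q ∨ p is true, so ¬□p ∨ (q ∨ p) is true.
    At s1: □p is false, so ¬□p is true.
      At s1: □p requires p at every successor {s1, s4, s5}.
        p fails at s4, so □p is false at s1.
Satisfying worlds: {s0, s1, s2, s3, s4, s5}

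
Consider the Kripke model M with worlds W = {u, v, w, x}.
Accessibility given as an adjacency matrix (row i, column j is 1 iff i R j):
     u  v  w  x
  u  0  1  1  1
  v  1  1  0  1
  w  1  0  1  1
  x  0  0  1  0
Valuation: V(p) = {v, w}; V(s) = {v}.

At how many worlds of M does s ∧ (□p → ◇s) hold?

Recall that □ψ holds at a world iff ψ holds at every accessible world, and ◇ψ holds iff ψ holds at some accessible world.
Let φ = s ∧ (□p → ◇s). Evaluate φ at each world:
  u (successors {v, w, x}): φ is false.
  v (successors {u, v, x}): φ is true.
  w (successors {u, w, x}): φ is false.
  x (successors {w}): φ is false.
For instance, at x:
  At x: s is false, □p → ◇s is false, so s ∧ (□p → ◇s) is false.
    At x: □p is true, ◇s is false, so □p → ◇s is false.
      At x: □p requires p at every successor {w}.
        At w: p is true.
      So □p is true at x.
      At x: ◇s requires s at some successor in {w}.
        At w: s is false.
      So ◇s is false at x.
Satisfying worlds: {v}

1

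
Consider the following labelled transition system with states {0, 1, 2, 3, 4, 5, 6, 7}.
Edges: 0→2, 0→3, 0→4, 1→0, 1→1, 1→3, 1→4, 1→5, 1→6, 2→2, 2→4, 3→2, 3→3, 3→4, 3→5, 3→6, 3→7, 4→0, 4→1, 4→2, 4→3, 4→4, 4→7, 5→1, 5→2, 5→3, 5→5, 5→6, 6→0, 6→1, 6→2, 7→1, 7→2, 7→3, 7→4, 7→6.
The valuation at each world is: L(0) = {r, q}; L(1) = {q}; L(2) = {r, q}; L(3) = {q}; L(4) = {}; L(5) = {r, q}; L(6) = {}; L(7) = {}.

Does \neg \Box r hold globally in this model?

Yes

Let φ = \neg \Box r. Evaluate φ at each world:
  0 (successors {2, 3, 4}): φ is true.
  1 (successors {0, 1, 3, 4, 5, 6}): φ is true.
  2 (successors {2, 4}): φ is true.
  3 (successors {2, 3, 4, 5, 6, 7}): φ is true.
  4 (successors {0, 1, 2, 3, 4, 7}): φ is true.
  5 (successors {1, 2, 3, 5, 6}): φ is true.
  6 (successors {0, 1, 2}): φ is true.
  7 (successors {1, 2, 3, 4, 6}): φ is true.
For instance, at 0:
  At 0: \Box r is false, so \neg \Box r is true.
    At 0: \Box r requires r at every successor {2, 3, 4}.
      r fails at 3, so \Box r is false at 0.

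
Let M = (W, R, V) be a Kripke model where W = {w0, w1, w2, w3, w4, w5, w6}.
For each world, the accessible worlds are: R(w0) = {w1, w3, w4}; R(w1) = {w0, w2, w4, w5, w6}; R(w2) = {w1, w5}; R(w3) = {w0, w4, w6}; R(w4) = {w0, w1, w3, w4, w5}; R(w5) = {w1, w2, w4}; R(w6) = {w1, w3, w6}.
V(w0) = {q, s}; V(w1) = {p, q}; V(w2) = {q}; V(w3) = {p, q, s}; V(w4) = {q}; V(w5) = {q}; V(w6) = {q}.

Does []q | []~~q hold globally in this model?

Yes

Let φ = []q | []~~q. Evaluate φ at each world:
  w0 (successors {w1, w3, w4}): φ is true.
  w1 (successors {w0, w2, w4, w5, w6}): φ is true.
  w2 (successors {w1, w5}): φ is true.
  w3 (successors {w0, w4, w6}): φ is true.
  w4 (successors {w0, w1, w3, w4, w5}): φ is true.
  w5 (successors {w1, w2, w4}): φ is true.
  w6 (successors {w1, w3, w6}): φ is true.
For instance, at w4:
  At w4: []q is true, []~~q is true, so []q | []~~q is true.
    At w4: []q requires q at every successor {w0, w1, w3, w4, w5}.
      At w0: q is true.
      At w1: q is true.
      At w3: q is true.
      At w4: q is true.
      At w5: q is true.
    So []q is true at w4.
    At w4: []~~q requires ~~q at every successor {w0, w1, w3, w4, w5}.
      At w0: ~~q is true.
      At w1: ~~q is true.
      At w3: ~~q is true.
      At w4: ~~q is true.
      At w5: ~~q is true.
    So []~~q is true at w4.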